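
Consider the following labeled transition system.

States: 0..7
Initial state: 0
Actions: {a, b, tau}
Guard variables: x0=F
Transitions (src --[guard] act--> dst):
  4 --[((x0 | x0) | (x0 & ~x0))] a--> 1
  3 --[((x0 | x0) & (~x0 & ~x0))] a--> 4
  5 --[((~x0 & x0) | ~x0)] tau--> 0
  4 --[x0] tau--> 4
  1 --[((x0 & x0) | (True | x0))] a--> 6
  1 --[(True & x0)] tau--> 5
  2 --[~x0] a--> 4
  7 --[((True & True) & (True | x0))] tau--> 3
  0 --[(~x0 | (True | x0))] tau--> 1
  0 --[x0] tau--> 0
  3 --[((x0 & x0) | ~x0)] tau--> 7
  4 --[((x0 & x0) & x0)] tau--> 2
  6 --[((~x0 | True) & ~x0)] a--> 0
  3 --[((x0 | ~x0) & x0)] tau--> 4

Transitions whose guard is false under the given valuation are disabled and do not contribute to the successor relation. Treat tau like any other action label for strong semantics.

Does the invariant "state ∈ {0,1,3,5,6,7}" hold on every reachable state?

Allowed set {0,1,3,5,6,7}
Reachable = {0,1,6}
  0: ✓
  1: ✓
  6: ✓

Answer: INVARIANT HOLDS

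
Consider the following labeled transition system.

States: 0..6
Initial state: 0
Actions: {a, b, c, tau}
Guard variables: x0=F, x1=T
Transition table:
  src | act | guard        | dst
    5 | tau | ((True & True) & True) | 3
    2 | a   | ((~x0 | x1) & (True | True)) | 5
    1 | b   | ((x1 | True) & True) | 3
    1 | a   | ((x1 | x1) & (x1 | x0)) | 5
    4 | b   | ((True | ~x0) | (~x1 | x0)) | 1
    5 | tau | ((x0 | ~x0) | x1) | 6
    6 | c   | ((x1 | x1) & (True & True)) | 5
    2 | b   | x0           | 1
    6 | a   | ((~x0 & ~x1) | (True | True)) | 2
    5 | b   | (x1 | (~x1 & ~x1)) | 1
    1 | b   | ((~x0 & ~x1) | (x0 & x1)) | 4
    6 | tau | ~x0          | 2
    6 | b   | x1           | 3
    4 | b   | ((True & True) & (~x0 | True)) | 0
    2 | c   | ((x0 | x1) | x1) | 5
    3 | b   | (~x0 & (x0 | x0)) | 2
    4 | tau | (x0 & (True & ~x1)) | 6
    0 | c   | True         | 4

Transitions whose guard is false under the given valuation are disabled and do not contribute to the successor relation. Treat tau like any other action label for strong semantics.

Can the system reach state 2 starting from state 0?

Answer: REACHABLE

Working:
After dropping false guards: 14 live edges.
Layer 0: {0}
Layer 1: {4}  cumulative {0,4}
Layer 2: {1}  cumulative {0,1,4}
Layer 3: {3,5}  cumulative {0,1,3,4,5}
Layer 4: {6}  cumulative {0,1,3,4,5,6}
Layer 5: {2}  cumulative {0,1,2,3,4,5,6}
Reachable = {0,1,2,3,4,5,6}
trace reaching 2: c·b·a·tau·a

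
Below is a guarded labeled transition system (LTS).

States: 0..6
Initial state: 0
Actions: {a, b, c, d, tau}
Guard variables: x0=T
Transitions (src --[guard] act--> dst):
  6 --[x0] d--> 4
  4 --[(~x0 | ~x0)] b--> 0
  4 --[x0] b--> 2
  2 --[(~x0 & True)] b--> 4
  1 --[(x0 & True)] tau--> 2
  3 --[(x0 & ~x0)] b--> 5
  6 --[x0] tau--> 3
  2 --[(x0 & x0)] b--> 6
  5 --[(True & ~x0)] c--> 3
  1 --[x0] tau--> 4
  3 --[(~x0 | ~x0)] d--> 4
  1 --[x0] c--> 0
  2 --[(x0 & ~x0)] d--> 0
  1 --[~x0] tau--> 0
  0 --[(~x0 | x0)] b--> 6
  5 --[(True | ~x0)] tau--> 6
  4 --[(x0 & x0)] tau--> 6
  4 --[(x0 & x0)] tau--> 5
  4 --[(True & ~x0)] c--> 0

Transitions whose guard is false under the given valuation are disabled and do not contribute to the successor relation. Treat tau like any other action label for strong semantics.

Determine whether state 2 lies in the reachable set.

Answer: REACHABLE

Analysis:
After dropping false guards: 11 live edges.
L0 = {0}
L1 = {6}  now seen {0,6}
L2 = {3,4}  now seen {0,3,4,6}
L3 = {2,5}  now seen {0,2,3,4,5,6}
Reachable = {0,2,3,4,5,6}
trace reaching 2: b·d·b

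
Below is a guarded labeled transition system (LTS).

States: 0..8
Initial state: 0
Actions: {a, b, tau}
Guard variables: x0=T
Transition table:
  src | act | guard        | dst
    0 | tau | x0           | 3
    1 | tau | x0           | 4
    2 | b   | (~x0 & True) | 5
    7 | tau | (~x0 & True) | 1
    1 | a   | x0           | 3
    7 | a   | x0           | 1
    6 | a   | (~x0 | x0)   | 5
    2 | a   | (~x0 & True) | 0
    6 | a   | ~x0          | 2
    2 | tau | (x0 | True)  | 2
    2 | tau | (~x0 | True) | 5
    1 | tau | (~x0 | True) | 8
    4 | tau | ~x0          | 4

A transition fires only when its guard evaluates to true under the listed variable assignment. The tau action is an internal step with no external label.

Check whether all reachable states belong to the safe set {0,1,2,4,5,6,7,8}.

Answer: INVARIANT VIOLATED at state 3

Trace:
Safe = {0,1,2,4,5,6,7,8}
Reach set: {0,3}
  0: safe
  3: VIOLATES
witness against invariant: tau → 3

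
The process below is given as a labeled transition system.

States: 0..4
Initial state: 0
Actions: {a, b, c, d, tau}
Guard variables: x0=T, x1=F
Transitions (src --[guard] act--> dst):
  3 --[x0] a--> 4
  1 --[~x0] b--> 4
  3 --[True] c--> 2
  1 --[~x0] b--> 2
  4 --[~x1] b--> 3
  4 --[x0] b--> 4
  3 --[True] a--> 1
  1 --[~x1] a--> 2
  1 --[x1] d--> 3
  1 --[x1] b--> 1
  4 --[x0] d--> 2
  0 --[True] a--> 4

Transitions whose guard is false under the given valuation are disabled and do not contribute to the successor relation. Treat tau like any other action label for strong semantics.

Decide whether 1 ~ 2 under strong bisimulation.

Answer: NOT BISIMILAR

Trace:
Bisimulation quotient by refinement:
  π0 = {{0,1,2,3,4}}
  π1 = {{0,1},{2},{3},{4}}
  π2 = {{0},{1},{2},{3},{4}}
stable after 3 split(s): 5 block(s)
[1]={1}  [2]={2}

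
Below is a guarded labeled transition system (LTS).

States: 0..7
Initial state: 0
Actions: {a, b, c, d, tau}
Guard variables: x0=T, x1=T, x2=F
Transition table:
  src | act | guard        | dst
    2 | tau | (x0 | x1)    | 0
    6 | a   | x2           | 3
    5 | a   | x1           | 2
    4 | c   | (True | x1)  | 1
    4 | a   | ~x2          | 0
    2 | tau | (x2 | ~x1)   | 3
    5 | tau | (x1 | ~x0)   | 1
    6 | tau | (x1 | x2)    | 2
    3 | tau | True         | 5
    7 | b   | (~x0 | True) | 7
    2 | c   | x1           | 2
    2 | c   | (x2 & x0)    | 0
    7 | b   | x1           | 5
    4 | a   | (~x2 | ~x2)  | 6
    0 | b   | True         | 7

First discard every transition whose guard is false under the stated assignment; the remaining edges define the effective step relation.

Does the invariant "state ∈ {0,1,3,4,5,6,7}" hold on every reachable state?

Answer: INVARIANT VIOLATED at state 2

Working:
Allowed set {0,1,3,4,5,6,7}
R = {0,1,2,5,7}
  0: ok
  1: ok
  2: VIOLATES
  5: ok
  7: ok
reach 2 via b·b·a — violates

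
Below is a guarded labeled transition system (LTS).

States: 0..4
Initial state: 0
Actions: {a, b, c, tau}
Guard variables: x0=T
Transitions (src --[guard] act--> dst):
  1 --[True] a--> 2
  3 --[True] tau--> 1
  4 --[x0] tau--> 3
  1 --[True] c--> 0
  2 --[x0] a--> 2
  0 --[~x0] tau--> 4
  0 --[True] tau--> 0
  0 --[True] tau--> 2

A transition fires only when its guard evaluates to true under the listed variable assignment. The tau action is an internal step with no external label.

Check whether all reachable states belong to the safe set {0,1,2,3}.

Inv-set: {0,1,2,3}
Reach set: {0,2}
  0: ✓
  2: ✓

Answer: INVARIANT HOLDS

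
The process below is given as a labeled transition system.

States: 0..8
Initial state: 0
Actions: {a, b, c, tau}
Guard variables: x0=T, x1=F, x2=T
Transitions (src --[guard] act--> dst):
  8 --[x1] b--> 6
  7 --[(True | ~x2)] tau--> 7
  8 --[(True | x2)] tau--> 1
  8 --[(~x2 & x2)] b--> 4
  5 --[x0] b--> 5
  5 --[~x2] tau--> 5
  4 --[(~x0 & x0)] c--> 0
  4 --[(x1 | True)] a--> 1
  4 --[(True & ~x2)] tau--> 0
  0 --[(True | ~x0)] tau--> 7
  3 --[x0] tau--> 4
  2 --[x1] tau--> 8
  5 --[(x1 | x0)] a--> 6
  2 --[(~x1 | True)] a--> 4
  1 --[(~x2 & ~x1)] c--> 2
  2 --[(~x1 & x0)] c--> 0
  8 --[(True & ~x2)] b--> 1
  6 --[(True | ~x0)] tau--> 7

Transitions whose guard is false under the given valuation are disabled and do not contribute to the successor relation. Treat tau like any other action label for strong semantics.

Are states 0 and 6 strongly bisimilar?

Answer: BISIMILAR

Analysis:
Compute ~ classes (split until stable):
  round 0: {{0,1,2,3,4,5,6,7,8}}
  round 1: {{0,3,6,7,8},{1},{2},{4},{5}}
  round 2: {{0,6,7},{1},{2},{3},{4},{5},{8}}
7 equivalence class(es) (converged in 3)
class of 0: {0,6,7}; class of 6: {0,6,7}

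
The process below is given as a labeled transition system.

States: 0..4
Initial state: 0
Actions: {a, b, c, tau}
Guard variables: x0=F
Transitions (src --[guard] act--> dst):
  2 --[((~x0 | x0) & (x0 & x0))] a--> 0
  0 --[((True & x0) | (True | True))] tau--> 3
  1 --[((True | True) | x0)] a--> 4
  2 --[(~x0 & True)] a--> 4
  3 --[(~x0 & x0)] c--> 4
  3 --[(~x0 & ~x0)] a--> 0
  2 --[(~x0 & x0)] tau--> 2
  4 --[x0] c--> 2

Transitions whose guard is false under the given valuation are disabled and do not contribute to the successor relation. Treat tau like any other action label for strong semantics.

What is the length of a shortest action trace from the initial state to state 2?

Breadth-first toward 2:
  depth 0: {0}
  depth 1: {3}
2 never appears.

Answer: UNREACHABLE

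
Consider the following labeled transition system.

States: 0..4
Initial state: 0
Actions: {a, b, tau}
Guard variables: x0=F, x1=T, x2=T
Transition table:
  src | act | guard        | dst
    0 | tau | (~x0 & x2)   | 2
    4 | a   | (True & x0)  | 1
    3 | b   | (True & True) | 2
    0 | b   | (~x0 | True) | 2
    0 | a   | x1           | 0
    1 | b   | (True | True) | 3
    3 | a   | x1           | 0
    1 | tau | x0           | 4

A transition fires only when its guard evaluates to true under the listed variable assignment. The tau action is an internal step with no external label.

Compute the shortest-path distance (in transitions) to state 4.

Answer: UNREACHABLE

Trace:
Breadth-first toward 4:
  depth 0: {0}
  depth 1: {2}
4 never appears.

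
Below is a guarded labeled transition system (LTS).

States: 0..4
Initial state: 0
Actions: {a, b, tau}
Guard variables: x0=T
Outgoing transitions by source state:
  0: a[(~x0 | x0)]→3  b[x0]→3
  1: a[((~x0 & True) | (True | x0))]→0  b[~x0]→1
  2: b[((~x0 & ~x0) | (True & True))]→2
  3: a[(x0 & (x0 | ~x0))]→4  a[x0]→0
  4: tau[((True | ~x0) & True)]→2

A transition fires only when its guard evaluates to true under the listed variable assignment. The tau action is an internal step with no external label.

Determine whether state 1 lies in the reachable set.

Guard filter leaves 7 enabled edge(s).
Layer 0: {0}
Layer 1: {3}  cumulative {0,3}
Layer 2: {4}  cumulative {0,3,4}
Layer 3: {2}  cumulative {0,2,3,4}
Reach set: {0,2,3,4}

Answer: UNREACHABLE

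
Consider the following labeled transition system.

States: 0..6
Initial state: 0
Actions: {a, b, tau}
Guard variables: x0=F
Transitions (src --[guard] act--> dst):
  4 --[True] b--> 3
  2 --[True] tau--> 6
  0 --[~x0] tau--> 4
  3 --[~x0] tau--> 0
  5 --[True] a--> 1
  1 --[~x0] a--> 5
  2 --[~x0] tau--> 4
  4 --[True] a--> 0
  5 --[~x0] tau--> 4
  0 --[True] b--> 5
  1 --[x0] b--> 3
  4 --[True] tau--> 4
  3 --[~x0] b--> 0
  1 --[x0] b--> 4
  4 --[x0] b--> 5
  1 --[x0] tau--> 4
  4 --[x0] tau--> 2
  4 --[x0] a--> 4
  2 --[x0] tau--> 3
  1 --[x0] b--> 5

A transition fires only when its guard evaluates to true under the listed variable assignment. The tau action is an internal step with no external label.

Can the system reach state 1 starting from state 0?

12 transition(s) survive guard evaluation.
Layer 0: {0}
Layer 1: {4,5}  total {0,4,5}
Layer 2: {1,3}  total {0,1,3,4,5}
R = {0,1,3,4,5}
Path to 1: b·a

Answer: REACHABLE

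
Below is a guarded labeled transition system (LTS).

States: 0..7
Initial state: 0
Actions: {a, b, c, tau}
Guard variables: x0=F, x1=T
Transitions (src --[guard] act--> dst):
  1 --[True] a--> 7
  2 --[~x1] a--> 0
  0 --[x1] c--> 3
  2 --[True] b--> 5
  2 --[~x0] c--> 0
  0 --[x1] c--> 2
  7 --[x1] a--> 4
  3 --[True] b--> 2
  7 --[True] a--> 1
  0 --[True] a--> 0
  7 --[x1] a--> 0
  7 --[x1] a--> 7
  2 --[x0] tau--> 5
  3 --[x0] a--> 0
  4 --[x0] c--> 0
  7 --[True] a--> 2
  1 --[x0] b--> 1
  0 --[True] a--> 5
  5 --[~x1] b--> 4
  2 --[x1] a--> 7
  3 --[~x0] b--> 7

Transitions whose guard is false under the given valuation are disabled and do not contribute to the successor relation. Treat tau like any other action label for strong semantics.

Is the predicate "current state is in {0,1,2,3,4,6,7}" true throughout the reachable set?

Answer: INVARIANT VIOLATED at state 5

Trace:
Allowed set {0,1,2,3,4,6,7}
Reach set: {0,1,2,3,4,5,7}
  0: safe
  1: safe
  2: safe
  3: safe
  4: safe
  5: ✗ unsafe
  7: safe
counterexample path to 5: a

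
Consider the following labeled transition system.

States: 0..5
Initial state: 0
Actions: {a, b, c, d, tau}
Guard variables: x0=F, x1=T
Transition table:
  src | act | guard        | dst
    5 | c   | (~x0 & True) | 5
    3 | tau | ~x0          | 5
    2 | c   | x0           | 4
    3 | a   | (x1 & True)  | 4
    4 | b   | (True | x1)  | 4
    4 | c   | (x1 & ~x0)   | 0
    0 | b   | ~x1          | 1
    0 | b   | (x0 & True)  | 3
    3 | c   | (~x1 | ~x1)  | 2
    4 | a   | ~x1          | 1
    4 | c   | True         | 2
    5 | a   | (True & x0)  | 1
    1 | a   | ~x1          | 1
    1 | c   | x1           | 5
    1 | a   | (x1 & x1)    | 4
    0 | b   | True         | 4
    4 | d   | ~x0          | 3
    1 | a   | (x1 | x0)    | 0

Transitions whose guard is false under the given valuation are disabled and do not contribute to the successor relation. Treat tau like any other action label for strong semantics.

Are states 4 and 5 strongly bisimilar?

Answer: NOT BISIMILAR

Working:
Compute ~ classes (split until stable):
  round 0: {{0,1,2,3,4,5}}
  round 1: {{0},{1},{2},{3},{4},{5}}
stable after 2 split(s): 6 block(s)
[4]={4}  [5]={5}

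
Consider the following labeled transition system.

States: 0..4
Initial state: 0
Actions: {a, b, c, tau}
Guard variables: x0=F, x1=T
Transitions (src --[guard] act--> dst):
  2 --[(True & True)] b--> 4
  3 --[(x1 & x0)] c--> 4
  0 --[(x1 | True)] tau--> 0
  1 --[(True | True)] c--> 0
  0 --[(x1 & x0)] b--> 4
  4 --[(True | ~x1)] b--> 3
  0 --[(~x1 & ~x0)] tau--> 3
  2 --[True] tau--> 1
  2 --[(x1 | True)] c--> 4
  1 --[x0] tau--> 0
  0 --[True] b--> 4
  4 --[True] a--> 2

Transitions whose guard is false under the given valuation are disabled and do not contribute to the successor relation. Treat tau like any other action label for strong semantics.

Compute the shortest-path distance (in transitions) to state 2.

Breadth-first toward 2:
  Layer 0: {0}
  Layer 1: {4}
  Layer 2: {2,3}
2 enters at depth 2; path b·a

Answer: 2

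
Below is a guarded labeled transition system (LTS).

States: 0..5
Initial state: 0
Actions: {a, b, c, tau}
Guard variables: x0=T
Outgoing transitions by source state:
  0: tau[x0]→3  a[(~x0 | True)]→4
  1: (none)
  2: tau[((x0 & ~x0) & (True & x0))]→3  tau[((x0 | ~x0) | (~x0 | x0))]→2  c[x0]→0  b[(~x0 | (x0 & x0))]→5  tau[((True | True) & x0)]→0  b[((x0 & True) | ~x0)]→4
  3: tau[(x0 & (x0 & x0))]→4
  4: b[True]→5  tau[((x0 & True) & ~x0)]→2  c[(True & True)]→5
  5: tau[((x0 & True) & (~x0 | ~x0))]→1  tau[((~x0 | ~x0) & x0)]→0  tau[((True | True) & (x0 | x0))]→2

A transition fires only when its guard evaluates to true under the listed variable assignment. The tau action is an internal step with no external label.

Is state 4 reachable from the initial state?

Answer: REACHABLE

Working:
Guard filter leaves 11 enabled edge(s).
depth 0: {0}
depth 1: {3,4}  total {0,3,4}
depth 2: {5}  total {0,3,4,5}
depth 3: {2}  total {0,2,3,4,5}
Reachable = {0,2,3,4,5}
trace reaching 4: a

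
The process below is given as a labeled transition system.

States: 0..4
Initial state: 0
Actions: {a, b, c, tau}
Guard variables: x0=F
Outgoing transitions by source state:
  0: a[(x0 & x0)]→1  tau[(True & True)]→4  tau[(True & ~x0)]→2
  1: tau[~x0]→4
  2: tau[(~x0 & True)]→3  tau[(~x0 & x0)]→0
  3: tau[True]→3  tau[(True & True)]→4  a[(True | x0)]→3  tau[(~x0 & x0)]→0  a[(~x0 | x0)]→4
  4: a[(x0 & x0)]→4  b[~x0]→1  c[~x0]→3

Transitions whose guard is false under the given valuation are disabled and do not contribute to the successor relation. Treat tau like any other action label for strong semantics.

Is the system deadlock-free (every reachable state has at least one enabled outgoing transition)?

Reachable = {0,1,2,3,4}
  0: tau→2  tau→4  [2 exit(s)]
  1: tau→4  [1 exit(s)]
  2: tau→3  [1 exit(s)]
  3: a→3  a→4  tau→3  tau→4  [4 exit(s)]
  4: b→1  c→3  [2 exit(s)]

Answer: DEADLOCK-FREE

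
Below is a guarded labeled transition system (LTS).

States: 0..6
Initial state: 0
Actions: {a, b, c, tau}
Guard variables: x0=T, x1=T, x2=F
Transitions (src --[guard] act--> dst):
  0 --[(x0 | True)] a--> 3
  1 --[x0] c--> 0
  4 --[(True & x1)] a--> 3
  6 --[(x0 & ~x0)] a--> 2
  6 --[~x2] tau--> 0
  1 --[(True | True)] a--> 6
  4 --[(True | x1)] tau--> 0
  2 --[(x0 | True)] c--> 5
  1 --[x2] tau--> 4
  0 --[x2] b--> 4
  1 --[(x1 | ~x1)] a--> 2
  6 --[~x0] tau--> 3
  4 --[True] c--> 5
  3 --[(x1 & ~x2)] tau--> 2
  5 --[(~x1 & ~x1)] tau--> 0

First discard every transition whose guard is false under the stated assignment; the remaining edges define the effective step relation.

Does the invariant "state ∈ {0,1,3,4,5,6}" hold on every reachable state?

Allowed set {0,1,3,4,5,6}
Reach set: {0,2,3,5}
  0: ok
  2: ✗ unsafe
  3: ok
  5: ok
reach 2 via a·tau — violates

Answer: INVARIANT VIOLATED at state 2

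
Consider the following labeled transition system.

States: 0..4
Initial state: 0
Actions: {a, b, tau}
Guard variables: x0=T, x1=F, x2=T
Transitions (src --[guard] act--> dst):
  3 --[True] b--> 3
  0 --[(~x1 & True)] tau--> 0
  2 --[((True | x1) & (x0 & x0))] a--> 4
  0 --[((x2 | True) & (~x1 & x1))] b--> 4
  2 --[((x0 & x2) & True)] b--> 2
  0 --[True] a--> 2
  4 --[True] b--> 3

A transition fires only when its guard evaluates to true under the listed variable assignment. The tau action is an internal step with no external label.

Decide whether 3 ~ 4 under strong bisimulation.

Answer: BISIMILAR

Working:
Refine partition for ~:
  P[0] = {{0,1,2,3,4}}
  P[1] = {{0},{1},{2},{3,4}}
stable after 2 split(s): 4 block(s)
[3]={3,4}  [4]={3,4}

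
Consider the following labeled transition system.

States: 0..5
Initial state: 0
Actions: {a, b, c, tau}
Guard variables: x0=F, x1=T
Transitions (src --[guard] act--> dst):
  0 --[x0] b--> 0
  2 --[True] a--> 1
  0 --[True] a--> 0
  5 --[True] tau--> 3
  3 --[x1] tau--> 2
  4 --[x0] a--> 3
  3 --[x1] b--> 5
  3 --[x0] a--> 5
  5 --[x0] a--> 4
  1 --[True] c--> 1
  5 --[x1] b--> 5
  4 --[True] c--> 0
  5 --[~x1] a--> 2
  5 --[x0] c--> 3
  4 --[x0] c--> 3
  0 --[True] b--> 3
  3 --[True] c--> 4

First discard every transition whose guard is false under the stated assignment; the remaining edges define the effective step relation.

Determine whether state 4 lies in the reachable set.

Answer: REACHABLE

Trace:
10 transition(s) survive guard evaluation.
depth 0: {0}
depth 1: {3}  now seen {0,3}
depth 2: {2,4,5}  now seen {0,2,3,4,5}
depth 3: {1}  now seen {0,1,2,3,4,5}
R = {0,1,2,3,4,5}
Path to 4: b·c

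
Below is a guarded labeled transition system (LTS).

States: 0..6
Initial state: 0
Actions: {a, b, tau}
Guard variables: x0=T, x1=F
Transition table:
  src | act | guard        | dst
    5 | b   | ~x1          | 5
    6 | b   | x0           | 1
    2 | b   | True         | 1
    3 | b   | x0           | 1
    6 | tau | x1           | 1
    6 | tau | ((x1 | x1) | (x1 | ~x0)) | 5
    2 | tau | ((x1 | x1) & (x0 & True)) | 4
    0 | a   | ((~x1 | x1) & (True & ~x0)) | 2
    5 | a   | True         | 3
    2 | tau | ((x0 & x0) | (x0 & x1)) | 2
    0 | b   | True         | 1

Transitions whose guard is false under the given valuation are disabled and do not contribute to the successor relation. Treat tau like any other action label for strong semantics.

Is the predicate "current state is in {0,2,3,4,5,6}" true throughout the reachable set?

Allowed set {0,2,3,4,5,6}
R = {0,1}
  0: safe
  1: outside
counterexample path to 1: b

Answer: INVARIANT VIOLATED at state 1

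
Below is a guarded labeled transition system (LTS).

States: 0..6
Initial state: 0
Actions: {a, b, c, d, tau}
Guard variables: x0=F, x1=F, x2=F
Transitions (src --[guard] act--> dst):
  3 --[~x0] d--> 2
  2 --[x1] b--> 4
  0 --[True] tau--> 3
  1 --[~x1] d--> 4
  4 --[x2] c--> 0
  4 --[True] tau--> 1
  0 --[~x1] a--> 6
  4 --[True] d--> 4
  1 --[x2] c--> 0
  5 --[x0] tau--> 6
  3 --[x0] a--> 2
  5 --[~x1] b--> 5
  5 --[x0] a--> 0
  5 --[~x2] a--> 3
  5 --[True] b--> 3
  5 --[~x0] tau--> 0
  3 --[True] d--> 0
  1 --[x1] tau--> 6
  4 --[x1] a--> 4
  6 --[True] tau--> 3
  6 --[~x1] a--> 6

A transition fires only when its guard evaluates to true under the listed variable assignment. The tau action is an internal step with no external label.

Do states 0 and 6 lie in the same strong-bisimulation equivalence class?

Compute ~ classes (split until stable):
  round 0: {{0,1,2,3,4,5,6}}
  round 1: {{0,6},{1,3},{2},{4},{5}}
  round 2: {{0,6},{1},{2},{3},{4},{5}}
Fixed point at round 3; 6 class(es).
[0]={0,6}  [6]={0,6}

Answer: BISIMILAR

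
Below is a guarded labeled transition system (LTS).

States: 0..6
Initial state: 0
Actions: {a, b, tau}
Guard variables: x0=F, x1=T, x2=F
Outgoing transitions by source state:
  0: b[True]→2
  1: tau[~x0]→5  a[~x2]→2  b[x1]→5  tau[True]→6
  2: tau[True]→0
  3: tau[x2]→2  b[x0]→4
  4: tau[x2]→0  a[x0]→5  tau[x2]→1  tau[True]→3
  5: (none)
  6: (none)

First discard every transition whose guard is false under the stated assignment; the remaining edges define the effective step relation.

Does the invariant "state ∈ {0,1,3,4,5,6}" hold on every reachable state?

Answer: INVARIANT VIOLATED at state 2

Analysis:
Safe = {0,1,3,4,5,6}
R = {0,2}
  0: safe
  2: VIOLATES
reach 2 via b — violates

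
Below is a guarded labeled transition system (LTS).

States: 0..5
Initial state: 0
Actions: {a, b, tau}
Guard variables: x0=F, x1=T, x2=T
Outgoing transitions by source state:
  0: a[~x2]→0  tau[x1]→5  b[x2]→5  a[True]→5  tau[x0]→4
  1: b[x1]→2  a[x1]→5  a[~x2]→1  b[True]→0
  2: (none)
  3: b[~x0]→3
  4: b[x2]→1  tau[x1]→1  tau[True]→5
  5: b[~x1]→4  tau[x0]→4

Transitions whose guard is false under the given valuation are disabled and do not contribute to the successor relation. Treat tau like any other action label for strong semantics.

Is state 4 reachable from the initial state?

Answer: UNREACHABLE

Working:
Guard filter leaves 10 enabled edge(s).
depth 0: {0}
depth 1: {5}  cumulative {0,5}
Reachable = {0,5}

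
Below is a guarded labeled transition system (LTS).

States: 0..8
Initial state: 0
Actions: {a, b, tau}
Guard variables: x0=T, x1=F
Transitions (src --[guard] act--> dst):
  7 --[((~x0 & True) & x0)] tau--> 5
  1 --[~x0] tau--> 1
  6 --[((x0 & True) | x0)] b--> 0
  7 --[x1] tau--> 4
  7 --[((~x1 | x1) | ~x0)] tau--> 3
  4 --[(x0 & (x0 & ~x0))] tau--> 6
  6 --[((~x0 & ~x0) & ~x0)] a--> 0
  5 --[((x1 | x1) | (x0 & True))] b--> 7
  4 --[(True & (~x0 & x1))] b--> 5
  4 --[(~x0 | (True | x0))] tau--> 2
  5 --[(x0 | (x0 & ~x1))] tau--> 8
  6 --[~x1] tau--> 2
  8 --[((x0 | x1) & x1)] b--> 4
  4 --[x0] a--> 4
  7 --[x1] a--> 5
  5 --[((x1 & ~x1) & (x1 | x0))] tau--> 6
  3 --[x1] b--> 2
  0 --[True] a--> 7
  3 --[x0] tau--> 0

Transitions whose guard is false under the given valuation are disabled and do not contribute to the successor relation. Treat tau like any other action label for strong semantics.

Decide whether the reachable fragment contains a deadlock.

Reachable = {0,3,7}
  0: a→7  [1 exit(s)]
  3: tau→0  [1 exit(s)]
  7: tau→3  [1 exit(s)]

Answer: DEADLOCK-FREE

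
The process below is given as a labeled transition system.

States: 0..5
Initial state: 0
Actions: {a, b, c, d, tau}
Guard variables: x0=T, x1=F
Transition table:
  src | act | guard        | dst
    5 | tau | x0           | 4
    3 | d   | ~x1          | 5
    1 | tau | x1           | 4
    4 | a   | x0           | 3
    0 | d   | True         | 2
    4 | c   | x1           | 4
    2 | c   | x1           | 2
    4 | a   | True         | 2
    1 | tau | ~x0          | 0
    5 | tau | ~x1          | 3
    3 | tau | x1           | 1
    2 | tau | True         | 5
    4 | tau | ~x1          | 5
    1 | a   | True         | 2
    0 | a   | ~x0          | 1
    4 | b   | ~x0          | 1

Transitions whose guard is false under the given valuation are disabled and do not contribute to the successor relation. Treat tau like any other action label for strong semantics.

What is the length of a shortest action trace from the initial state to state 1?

Answer: UNREACHABLE

Trace:
Layered search for 1:
  Layer 0: {0}
  Layer 1: {2}
  Layer 2: {5}
  Layer 3: {3,4}
1 never appears.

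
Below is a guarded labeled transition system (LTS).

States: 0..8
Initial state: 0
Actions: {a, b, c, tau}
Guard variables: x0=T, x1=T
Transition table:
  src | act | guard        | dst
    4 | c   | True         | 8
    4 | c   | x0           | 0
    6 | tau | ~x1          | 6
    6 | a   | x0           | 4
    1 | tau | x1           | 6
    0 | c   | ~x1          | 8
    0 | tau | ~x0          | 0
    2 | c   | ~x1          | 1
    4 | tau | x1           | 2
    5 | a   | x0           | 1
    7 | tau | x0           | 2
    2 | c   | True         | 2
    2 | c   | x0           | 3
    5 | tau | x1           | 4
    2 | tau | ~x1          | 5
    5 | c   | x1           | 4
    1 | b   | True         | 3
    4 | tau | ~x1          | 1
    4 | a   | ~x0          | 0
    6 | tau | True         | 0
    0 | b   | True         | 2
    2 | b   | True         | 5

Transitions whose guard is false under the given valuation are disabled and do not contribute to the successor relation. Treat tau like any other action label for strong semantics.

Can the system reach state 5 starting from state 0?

15 transition(s) survive guard evaluation.
L0 = {0}
L1 = {2}  now seen {0,2}
L2 = {3,5}  now seen {0,2,3,5}
L3 = {1,4}  now seen {0,1,2,3,4,5}
L4 = {6,8}  now seen {0,1,2,3,4,5,6,8}
Reachable = {0,1,2,3,4,5,6,8}
trace reaching 5: b·b

Answer: REACHABLE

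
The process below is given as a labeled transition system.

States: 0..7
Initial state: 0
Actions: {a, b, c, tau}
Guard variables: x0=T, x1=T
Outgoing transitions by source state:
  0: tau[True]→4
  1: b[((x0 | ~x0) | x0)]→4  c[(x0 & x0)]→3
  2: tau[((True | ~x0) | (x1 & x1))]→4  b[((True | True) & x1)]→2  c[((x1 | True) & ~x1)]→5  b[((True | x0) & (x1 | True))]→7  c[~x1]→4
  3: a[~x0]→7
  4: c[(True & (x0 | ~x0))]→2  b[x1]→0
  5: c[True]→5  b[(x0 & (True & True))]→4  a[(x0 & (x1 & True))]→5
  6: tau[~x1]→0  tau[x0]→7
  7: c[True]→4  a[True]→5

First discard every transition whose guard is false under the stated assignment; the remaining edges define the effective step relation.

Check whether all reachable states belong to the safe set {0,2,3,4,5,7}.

Answer: INVARIANT HOLDS

Analysis:
Allowed set {0,2,3,4,5,7}
Reach set: {0,2,4,5,7}
  0: ✓
  2: ✓
  4: ✓
  5: ✓
  7: ✓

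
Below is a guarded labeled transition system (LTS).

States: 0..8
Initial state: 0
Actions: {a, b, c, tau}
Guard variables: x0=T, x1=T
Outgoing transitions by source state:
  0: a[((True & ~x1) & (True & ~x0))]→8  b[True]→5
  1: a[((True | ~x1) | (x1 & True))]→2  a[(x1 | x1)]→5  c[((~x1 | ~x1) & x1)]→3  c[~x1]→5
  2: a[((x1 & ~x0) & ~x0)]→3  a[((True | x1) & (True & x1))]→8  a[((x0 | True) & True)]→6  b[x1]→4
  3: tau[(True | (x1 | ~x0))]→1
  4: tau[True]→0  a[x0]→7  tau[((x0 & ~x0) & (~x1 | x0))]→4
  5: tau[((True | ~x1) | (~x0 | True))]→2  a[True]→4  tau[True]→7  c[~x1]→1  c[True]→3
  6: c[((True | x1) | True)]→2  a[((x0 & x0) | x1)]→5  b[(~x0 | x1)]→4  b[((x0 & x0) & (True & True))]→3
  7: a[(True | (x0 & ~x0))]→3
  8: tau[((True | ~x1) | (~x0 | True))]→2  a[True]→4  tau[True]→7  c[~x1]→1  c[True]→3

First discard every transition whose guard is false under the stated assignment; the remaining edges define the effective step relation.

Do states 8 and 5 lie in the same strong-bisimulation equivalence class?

Refine partition for ~:
  P[0] = {{0,1,2,3,4,5,6,7,8}}
  P[1] = {{0},{1,7},{2},{3},{4},{5,8},{6}}
  P[2] = {{0},{1},{2},{3},{4},{5,8},{6},{7}}
8 equivalence class(es) (converged in 3)
class of 8: {5,8}; class of 5: {5,8}

Answer: BISIMILAR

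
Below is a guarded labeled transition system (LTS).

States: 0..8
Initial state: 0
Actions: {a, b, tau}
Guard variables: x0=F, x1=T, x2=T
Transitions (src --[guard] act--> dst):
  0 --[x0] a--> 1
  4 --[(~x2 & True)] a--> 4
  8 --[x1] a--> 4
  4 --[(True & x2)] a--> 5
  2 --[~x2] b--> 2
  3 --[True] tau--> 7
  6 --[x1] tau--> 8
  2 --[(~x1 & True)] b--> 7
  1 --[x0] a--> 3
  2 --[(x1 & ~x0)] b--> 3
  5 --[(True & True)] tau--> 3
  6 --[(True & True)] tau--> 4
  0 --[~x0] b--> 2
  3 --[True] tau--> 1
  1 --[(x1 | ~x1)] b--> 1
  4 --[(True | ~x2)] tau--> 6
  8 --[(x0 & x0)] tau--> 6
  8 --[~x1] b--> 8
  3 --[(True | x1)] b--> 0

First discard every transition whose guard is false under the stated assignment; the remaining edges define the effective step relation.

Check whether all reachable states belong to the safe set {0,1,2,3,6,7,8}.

Allowed set {0,1,2,3,6,7,8}
Reach set: {0,1,2,3,7}
  0: ok
  1: ok
  2: ok
  3: ok
  7: ok

Answer: INVARIANT HOLDS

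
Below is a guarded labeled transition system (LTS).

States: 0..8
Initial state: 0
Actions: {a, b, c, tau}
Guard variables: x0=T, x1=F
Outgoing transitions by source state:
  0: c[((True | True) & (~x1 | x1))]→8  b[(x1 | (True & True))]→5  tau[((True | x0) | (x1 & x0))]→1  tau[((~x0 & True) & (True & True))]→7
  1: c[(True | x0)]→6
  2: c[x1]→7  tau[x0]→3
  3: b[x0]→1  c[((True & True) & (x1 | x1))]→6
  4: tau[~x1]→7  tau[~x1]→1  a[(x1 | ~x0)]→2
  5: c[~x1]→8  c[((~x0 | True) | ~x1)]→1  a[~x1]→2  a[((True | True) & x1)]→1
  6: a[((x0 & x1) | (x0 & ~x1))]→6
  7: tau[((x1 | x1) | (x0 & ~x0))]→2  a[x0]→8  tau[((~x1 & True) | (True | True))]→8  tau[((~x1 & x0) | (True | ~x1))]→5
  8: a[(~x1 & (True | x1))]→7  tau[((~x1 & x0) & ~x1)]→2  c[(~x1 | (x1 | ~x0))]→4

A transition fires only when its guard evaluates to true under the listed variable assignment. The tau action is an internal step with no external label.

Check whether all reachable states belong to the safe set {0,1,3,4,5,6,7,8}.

Inv-set: {0,1,3,4,5,6,7,8}
Reachable = {0,1,2,3,4,5,6,7,8}
  0: ok
  1: ok
  2: ✗ unsafe
  3: ok
  4: ok
  5: ok
  6: ok
  7: ok
  8: ok
witness against invariant: c·tau → 2

Answer: INVARIANT VIOLATED at state 2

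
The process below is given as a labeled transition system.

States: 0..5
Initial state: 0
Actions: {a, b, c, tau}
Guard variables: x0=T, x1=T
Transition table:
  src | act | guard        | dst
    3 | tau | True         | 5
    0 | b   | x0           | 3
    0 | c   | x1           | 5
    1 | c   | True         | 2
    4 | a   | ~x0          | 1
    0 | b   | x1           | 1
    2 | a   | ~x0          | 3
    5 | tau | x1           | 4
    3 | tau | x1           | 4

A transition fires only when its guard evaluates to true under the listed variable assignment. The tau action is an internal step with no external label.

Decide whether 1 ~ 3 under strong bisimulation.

Answer: NOT BISIMILAR

Analysis:
Bisimulation quotient by refinement:
  P[0] = {{0,1,2,3,4,5}}
  P[1] = {{0},{1},{2,4},{3,5}}
  P[2] = {{0},{1},{2,4},{3},{5}}
stable after 3 split(s): 5 block(s)
[1]={1}  [3]={3}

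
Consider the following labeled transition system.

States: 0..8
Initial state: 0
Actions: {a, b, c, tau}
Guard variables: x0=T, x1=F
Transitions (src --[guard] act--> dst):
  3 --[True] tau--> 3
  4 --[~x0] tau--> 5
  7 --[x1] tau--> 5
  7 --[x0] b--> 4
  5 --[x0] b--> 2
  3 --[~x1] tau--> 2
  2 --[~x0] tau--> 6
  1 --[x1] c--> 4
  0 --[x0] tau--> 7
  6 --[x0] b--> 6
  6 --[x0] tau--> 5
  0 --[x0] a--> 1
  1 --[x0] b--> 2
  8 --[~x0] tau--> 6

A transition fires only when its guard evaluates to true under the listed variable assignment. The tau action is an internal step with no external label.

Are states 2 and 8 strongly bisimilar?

Bisimulation quotient by refinement:
  P[0] = {{0,1,2,3,4,5,6,7,8}}
  P[1] = {{0},{1,5,7},{2,4,8},{3},{6}}
5 equivalence class(es) (converged in 2)
[2]={2,4,8}  [8]={2,4,8}

Answer: BISIMILAR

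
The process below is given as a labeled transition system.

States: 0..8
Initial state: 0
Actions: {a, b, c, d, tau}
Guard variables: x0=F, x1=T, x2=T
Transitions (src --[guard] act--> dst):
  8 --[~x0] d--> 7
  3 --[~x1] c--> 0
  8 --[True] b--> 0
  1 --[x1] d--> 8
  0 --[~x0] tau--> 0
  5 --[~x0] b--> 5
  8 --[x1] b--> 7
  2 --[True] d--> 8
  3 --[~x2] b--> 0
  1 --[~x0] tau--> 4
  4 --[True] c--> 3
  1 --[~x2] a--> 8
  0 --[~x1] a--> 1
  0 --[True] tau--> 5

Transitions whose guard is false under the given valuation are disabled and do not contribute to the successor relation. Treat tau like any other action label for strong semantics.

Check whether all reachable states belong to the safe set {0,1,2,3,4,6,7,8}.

Safe = {0,1,2,3,4,6,7,8}
R = {0,5}
  0: ✓
  5: ✗ unsafe
counterexample path to 5: tau

Answer: INVARIANT VIOLATED at state 5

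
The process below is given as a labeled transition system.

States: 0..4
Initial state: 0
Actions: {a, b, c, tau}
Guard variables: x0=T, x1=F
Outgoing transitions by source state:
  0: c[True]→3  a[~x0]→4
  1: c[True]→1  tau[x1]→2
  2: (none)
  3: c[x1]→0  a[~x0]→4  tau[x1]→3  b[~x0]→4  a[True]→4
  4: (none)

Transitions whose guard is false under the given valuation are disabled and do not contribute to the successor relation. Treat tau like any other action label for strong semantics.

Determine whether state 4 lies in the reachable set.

3 transition(s) survive guard evaluation.
L0 = {0}
L1 = {3}  total {0,3}
L2 = {4}  total {0,3,4}
Reachable = {0,3,4}
trace reaching 4: c·a

Answer: REACHABLE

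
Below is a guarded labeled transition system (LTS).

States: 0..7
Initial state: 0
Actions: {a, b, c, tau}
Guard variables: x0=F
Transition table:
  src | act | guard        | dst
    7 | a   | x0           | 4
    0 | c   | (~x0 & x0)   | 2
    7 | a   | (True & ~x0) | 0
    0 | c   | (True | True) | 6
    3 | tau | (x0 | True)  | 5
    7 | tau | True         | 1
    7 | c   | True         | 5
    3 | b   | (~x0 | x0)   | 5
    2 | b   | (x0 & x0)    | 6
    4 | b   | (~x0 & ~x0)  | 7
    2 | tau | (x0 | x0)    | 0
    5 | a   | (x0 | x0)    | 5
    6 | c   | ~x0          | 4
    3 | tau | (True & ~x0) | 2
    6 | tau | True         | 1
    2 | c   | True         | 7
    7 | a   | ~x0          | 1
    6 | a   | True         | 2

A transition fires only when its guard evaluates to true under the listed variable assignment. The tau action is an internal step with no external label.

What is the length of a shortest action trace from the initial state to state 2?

Answer: 2

Analysis:
Breadth-first toward 2:
  L0 = {0}
  L1 = {6}
  L2 = {1,2,4}
2 enters at depth 2; path c·a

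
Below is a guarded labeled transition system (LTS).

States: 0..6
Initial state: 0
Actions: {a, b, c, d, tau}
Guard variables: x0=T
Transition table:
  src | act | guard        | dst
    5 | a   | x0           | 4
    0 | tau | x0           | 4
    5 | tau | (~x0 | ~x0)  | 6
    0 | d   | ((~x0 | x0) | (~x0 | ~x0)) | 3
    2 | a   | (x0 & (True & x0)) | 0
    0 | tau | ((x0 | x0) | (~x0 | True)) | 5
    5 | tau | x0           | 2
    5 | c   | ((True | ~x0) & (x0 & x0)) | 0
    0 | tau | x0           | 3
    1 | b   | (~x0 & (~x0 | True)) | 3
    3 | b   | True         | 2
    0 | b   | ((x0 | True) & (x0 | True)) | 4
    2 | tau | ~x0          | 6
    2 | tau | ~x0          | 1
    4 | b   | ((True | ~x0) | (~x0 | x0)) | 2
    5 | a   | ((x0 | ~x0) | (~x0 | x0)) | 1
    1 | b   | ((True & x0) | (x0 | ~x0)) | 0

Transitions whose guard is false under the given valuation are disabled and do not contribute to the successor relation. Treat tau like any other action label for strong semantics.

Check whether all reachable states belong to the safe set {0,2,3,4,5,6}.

Allowed set {0,2,3,4,5,6}
R = {0,1,2,3,4,5}
  0: ok
  1: outside
  2: ok
  3: ok
  4: ok
  5: ok
reach 1 via tau·a — violates

Answer: INVARIANT VIOLATED at state 1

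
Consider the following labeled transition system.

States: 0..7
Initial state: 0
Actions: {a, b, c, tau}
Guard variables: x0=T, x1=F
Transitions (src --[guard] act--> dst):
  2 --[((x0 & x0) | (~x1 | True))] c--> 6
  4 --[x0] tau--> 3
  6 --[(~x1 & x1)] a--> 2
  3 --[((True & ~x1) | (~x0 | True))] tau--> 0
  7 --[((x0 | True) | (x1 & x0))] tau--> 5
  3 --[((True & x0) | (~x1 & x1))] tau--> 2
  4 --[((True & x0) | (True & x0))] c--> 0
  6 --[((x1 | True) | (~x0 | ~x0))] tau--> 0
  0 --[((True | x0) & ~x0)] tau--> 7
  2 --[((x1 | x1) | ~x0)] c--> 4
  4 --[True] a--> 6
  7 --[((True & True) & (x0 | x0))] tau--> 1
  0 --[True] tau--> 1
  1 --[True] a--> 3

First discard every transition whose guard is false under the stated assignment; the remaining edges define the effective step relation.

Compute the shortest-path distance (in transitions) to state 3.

Answer: 2

Working:
BFS to 3:
  L0 = {0}
  L1 = {1}
  L2 = {3}
first hit 3 at d=2 via tau·a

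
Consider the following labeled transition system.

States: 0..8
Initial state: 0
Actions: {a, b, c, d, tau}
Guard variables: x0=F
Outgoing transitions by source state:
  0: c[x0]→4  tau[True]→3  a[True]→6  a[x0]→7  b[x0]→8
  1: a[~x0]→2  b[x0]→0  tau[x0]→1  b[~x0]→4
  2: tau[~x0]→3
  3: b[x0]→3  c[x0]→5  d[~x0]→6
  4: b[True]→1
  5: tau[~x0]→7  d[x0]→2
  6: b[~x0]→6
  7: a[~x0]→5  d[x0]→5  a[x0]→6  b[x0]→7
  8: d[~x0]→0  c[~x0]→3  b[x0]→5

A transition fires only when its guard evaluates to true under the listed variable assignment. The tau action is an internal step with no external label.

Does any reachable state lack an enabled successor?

Reach set: {0,3,6}
  0: a→6  tau→3  [deg 2]
  3: d→6  [deg 1]
  6: b→6  [deg 1]

Answer: DEADLOCK-FREE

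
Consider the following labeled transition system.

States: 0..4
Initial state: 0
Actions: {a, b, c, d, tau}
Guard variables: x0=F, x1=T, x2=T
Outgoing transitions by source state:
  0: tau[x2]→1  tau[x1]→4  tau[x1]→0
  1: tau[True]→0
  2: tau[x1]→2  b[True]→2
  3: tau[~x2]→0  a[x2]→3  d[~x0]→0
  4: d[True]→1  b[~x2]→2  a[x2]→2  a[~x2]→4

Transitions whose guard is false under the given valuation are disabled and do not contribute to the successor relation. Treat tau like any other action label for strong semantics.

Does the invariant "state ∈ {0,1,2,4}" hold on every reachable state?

Allowed set {0,1,2,4}
Reachable = {0,1,2,4}
  0: ✓
  1: ✓
  2: ✓
  4: ✓

Answer: INVARIANT HOLDS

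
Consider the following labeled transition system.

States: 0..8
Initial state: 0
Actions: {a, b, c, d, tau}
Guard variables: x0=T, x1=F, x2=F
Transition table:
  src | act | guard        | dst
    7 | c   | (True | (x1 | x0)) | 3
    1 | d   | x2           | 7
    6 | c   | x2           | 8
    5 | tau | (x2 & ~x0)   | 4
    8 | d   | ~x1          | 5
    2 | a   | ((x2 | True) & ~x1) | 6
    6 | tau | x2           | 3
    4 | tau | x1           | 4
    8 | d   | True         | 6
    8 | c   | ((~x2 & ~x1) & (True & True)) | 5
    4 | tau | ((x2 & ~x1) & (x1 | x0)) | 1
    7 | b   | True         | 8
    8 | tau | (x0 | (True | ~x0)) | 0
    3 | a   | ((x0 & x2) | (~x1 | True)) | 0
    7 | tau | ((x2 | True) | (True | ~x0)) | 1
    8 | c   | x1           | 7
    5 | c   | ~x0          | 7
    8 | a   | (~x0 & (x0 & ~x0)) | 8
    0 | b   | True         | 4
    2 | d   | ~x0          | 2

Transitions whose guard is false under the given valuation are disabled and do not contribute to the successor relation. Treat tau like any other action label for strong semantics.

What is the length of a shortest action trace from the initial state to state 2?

Layered search for 2:
  L0 = {0}
  L1 = {4}
2 never appears.

Answer: UNREACHABLE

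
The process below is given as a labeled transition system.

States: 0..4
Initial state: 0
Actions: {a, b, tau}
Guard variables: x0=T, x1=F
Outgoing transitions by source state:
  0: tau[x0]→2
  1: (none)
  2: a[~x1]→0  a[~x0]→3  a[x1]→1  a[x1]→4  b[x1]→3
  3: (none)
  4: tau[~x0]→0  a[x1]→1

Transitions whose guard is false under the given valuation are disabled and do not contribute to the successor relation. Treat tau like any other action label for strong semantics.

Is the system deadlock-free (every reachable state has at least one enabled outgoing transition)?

Answer: DEADLOCK-FREE

Analysis:
Reachable = {0,2}
  0: tau→2  [deg 1]
  2: a→0  [deg 1]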